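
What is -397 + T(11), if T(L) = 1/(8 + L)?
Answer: -7542/19 ≈ -396.95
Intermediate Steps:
-397 + T(11) = -397 + 1/(8 + 11) = -397 + 1/19 = -7542/19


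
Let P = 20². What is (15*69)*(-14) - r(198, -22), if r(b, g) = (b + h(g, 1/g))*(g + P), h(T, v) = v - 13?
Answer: -928431/11 ≈ -84403.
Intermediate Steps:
h(T, v) = -13 + v
P = 400
r(b, g) = (400 + g)*(-13 + b + 1/g) (r(b, g) = (b + (-13 + 1/g))*(g + 400) = (b + (-13 + 1/g))*(400 + g) = (-13 + b + 1/g)*(400 + g) = (400 + g)*(-13 + b + 1/g))
(15*69)*(-14) - r(198, -22) = (15*69)*(-14) - (-5199 - 13*(-22) + 400*198 + 400/(-22) + 198*(-22)) = 1035*(-14) - (-5199 + 286 + 79200 + 400*(-1/22) - 4356) = -14490 - (-5199 + 286 + 79200 - 200/11 - 4356) = -14490 - 1*769041/11 = -14490 - 769041/11 = -928431/11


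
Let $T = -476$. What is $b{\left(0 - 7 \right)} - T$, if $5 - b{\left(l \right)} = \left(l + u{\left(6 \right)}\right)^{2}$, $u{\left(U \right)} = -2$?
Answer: $400$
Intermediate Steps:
$b{\left(l \right)} = 5 - \left(-2 + l\right)^{2}$ ($b{\left(l \right)} = 5 - \left(l - 2\right)^{2} = 5 - \left(-2 + l\right)^{2}$)
$b{\left(0 - 7 \right)} - T = \left(5 - \left(-2 + \left(0 - 7\right)\right)^{2}\right) - -476 = \left(5 - \left(-2 - 7\right)^{2}\right) + 476 = \left(5 - \left(-9\right)^{2}\right) + 476 = \left(5 - 81\right) + 476 = -76 + 476 = 400$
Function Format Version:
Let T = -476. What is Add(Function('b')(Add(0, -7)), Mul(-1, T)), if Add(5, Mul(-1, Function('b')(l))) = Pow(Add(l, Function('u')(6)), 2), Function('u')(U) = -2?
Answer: 400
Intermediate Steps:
Function('b')(l) = Add(5, Mul(-1, Pow(Add(-2, l), 2))) (Function('b')(l) = Add(5, Mul(-1, Pow(Add(l, -2), 2))) = Add(5, Mul(-1, Pow(Add(-2, l), 2))))
Add(Function('b')(Add(0, -7)), Mul(-1, T)) = Add(Add(5, Mul(-1, Pow(Add(-2, Add(0, -7)), 2))), Mul(-1, -476)) = Add(Add(5, Mul(-1, Pow(Add(-2, -7), 2))), 476) = Add(Add(5, Mul(-1, Pow(-9, 2))), 476) = Add(Add(5, Mul(-1, 81)), 476) = Add(Add(5, -81), 476) = Add(-76, 476) = 400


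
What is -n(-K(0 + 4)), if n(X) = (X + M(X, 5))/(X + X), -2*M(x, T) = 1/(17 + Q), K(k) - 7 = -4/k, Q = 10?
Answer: -325/648 ≈ -0.50154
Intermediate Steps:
K(k) = 7 - 4/k
M(x, T) = -1/54 (M(x, T) = -1/(2*(17 + 10)) = -½/27 = -½*1/27 = -1/54)
n(X) = (-1/54 + X)/(2*X) (n(X) = (X - 1/54)/(X + X) = (-1/54 + X)/((2*X)) = (-1/54 + X)*(1/(2*X)) = (-1/54 + X)/(2*X))
-n(-K(0 + 4)) = -(-1 + 54*(-(7 - 4/(0 + 4))))/(108*((-(7 - 4/(0 + 4))))) = -(-1 + 54*(-(7 - 4/4)))/(108*((-(7 - 4/4)))) = -(-1 + 54*(-(7 - 4*¼)))/(108*((-(7 - 4*¼)))) = -(-1 + 54*(-(7 - 1)))/(108*((-(7 - 1)))) = -(-1 + 54*(-1*6))/(108*((-1*6))) = -(-1 + 54*(-6))/(108*(-6)) = -(-1)*(-1 - 324)/(108*6) = -(-1)*(-325)/(108*6) = -1*325/648 = -325/648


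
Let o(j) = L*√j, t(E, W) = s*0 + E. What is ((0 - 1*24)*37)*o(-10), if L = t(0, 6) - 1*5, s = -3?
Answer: 4440*I*√10 ≈ 14041.0*I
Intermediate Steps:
t(E, W) = E (t(E, W) = -3*0 + E = 0 + E = E)
L = -5 (L = 0 - 1*5 = 0 - 5 = -5)
o(j) = -5*√j
((0 - 1*24)*37)*o(-10) = ((0 - 1*24)*37)*(-5*I*√10) = ((0 - 24)*37)*(-5*I*√10) = (-24*37)*(-5*I*√10) = -(-4440)*I*√10 = 4440*I*√10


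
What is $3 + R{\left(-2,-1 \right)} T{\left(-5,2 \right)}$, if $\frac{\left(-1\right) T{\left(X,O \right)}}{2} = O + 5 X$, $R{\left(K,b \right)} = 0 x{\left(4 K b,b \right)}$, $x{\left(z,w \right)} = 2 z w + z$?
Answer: $3$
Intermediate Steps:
$x{\left(z,w \right)} = z + 2 w z$ ($x{\left(z,w \right)} = 2 w z + z = z + 2 w z$)
$R{\left(K,b \right)} = 0$ ($R{\left(K,b \right)} = 0 \cdot 4 K b \left(1 + 2 b\right) = 0$)
$T{\left(X,O \right)} = - 10 X - 2 O$ ($T{\left(X,O \right)} = - 2 \left(O + 5 X\right) = - 10 X - 2 O$)
$3 + R{\left(-2,-1 \right)} T{\left(-5,2 \right)} = 3 + 0 \left(\left(-10\right) \left(-5\right) - 4\right) = 3 + 0 \left(50 - 4\right) = 3 + 0 \cdot 46 = 3 + 0 = 3$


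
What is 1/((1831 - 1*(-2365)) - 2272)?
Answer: 1/1924 ≈ 0.00051975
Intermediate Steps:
1/((1831 - 1*(-2365)) - 2272) = 1/((1831 + 2365) - 2272) = 1/(4196 - 2272) = 1/1924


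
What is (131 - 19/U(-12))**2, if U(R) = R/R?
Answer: 12544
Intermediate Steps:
U(R) = 1
(131 - 19/U(-12))**2 = (131 - 19/1)**2 = (131 - 19*1)**2 = (131 - 19)**2 = 112**2 = 12544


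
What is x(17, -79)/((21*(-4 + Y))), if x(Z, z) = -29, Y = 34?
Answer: -29/630 ≈ -0.046032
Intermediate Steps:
x(17, -79)/((21*(-4 + Y))) = -29*1/(21*(-4 + 34)) = -29/(21*30) = -29/630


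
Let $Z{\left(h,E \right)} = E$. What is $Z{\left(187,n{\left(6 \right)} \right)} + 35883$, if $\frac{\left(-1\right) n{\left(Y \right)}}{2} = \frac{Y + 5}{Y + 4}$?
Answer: $\frac{179404}{5} \approx 35881.0$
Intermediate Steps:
$n{\left(Y \right)} = - \frac{2 \left(5 + Y\right)}{4 + Y}$ ($n{\left(Y \right)} = - 2 \frac{Y + 5}{Y + 4} = - 2 \frac{5 + Y}{4 + Y} = - \frac{2 \left(5 + Y\right)}{4 + Y}$)
$Z{\left(187,n{\left(6 \right)} \right)} + 35883 = \frac{2 \left(-5 - 6\right)}{4 + 6} + 35883 = \frac{2 \left(-5 - 6\right)}{10} + 35883 = 2 \cdot \frac{1}{10} \left(-11\right) + 35883 = - \frac{11}{5} + 35883 = \frac{179404}{5}$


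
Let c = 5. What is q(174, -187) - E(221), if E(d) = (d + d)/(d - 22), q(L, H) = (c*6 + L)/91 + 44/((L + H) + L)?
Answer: 17490/59501 ≈ 0.29394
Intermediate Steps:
q(L, H) = 30/91 + 44/(H + 2*L) + L/91 (q(L, H) = (5*6 + L)/91 + 44/((L + H) + L) = (30 + L)*(1/91) + 44/((H + L) + L) = (30/91 + L/91) + 44/(H + 2*L) = 30/91 + 44/(H + 2*L) + L/91)
E(d) = 2*d/(-22 + d) (E(d) = (2*d)/(-22 + d) = 2*d/(-22 + d))
q(174, -187) - E(221) = (4004 + 2*174**2 + 30*(-187) + 60*174 - 187*174)/(91*(-187 + 2*174)) - 2*221/(-22 + 221) = (4004 + 2*30276 - 5610 + 10440 - 32538)/(91*(-187 + 348)) - 2*221/199 = (1/91)*(4004 + 60552 - 5610 + 10440 - 32538)/161 - 2*221/199 = (1/91)*(1/161)*36848 - 1*442/199 = 752/299 - 442/199 = 17490/59501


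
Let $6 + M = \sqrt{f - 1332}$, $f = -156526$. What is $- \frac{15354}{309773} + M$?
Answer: $- \frac{1873992}{309773} + i \sqrt{157858} \approx -6.0496 + 397.31 i$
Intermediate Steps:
$M = -6 + i \sqrt{157858}$ ($M = -6 + \sqrt{-156526 - 1332} = -6 + \sqrt{-157858} = -6 + i \sqrt{157858} \approx -6.0 + 397.31 i$)
$- \frac{15354}{309773} + M = - \frac{15354}{309773} - \left(6 - i \sqrt{157858}\right) = - \frac{1873992}{309773} + i \sqrt{157858}$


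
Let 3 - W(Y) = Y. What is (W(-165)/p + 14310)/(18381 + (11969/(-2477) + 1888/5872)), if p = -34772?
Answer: 459691137002/590322305461 ≈ 0.77871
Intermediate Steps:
W(Y) = 3 - Y
(W(-165)/p + 14310)/(18381 + (11969/(-2477) + 1888/5872)) = ((3 - 1*(-165))/(-34772) + 14310)/(18381 + (11969/(-2477) + 1888/5872)) = ((3 + 165)*(-1/34772) + 14310)/(18381 + (11969*(-1/2477) + 1888*(1/5872))) = (168*(-1/34772) + 14310)/(18381 + (-11969/2477 + 118/367)) = (-42/8693 + 14310)/(18381 - 4100337/909059) = 124396788/(8693*(16705313142/909059)) = (124396788/8693)*(909059/16705313142) = 459691137002/590322305461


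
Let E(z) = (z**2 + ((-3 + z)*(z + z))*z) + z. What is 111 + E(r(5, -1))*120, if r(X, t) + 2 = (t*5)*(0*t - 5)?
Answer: 2605551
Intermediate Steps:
r(X, t) = -2 - 25*t (r(X, t) = -2 + (t*5)*(0*t - 5) = -2 + (5*t)*(0 - 5) = -2 + (5*t)*(-5) = -2 - 25*t)
E(z) = z + z**2 + 2*z**2*(-3 + z) (E(z) = (z**2 + ((-3 + z)*(2*z))*z) + z = (z**2 + (2*z*(-3 + z))*z) + z = (z**2 + 2*z**2*(-3 + z)) + z = z + z**2 + 2*z**2*(-3 + z))
111 + E(r(5, -1))*120 = 111 + ((-2 - 25*(-1))*(1 - 5*(-2 - 25*(-1)) + 2*(-2 - 25*(-1))**2))*120 = 111 + ((-2 + 25)*(1 - 5*(-2 + 25) + 2*(-2 + 25)**2))*120 = 111 + (23*(1 - 5*23 + 2*23**2))*120 = 111 + (23*(1 - 115 + 2*529))*120 = 111 + (23*(1 - 115 + 1058))*120 = 111 + (23*944)*120 = 111 + 21712*120 = 111 + 2605440 = 2605551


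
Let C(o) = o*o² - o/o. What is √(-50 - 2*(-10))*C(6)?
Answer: 215*I*√30 ≈ 1177.6*I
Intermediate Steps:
C(o) = -1 + o³ (C(o) = o³ - 1*1 = o³ - 1 = -1 + o³)
√(-50 - 2*(-10))*C(6) = √(-50 - 2*(-10))*(-1 + 6³) = √(-50 + 20)*(-1 + 216) = √(-30)*215 = (I*√30)*215 = 215*I*√30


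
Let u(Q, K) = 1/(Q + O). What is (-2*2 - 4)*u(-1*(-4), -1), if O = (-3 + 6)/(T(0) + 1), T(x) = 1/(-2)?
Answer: -⅘ ≈ -0.80000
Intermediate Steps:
T(x) = -½
O = 6 (O = (-3 + 6)/(-½ + 1) = 3/(½) = 3*2 = 6)
u(Q, K) = 1/(6 + Q) (u(Q, K) = 1/(Q + 6) = 1/(6 + Q))
(-2*2 - 4)*u(-1*(-4), -1) = (-2*2 - 4)/(6 - 1*(-4)) = (-4 - 4)/(6 + 4) = -8/10 = -8*⅒ = -⅘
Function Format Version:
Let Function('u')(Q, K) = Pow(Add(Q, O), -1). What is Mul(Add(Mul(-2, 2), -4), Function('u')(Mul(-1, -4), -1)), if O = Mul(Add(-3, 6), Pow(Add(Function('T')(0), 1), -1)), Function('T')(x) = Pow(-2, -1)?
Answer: Rational(-4, 5) ≈ -0.80000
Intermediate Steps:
Function('T')(x) = Rational(-1, 2)
O = 6 (O = Mul(Add(-3, 6), Pow(Add(Rational(-1, 2), 1), -1)) = Mul(3, Pow(Rational(1, 2), -1)) = Mul(3, 2) = 6)
Function('u')(Q, K) = Pow(Add(6, Q), -1) (Function('u')(Q, K) = Pow(Add(Q, 6), -1) = Pow(Add(6, Q), -1))
Mul(Add(Mul(-2, 2), -4), Function('u')(Mul(-1, -4), -1)) = Mul(Add(Mul(-2, 2), -4), Pow(Add(6, Mul(-1, -4)), -1)) = Mul(Add(-4, -4), Pow(Add(6, 4), -1)) = Mul(-8, Pow(10, -1)) = Mul(-8, Rational(1, 10)) = Rational(-4, 5)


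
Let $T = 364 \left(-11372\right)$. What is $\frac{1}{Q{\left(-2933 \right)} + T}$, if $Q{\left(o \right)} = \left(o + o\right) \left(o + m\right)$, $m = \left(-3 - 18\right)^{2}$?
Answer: $\frac{1}{10478664} \approx 9.5432 \cdot 10^{-8}$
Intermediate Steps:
$T = -4139408$
$m = 441$ ($m = \left(-21\right)^{2} = 441$)
$Q{\left(o \right)} = 2 o \left(441 + o\right)$ ($Q{\left(o \right)} = \left(o + o\right) \left(o + 441\right) = 2 o \left(441 + o\right)$)
$\frac{1}{Q{\left(-2933 \right)} + T} = \frac{1}{2 \left(-2933\right) \left(441 - 2933\right) - 4139408} = \frac{1}{2 \left(-2933\right) \left(-2492\right) - 4139408} = \frac{1}{14618072 - 4139408} = \frac{1}{10478664}$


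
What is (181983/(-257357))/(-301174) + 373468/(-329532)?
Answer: -7236789949690817/6385443481492194 ≈ -1.1333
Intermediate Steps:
(181983/(-257357))/(-301174) + 373468/(-329532) = (181983*(-1/257357))*(-1/301174) + 373468*(-1/329532) = -181983/257357*(-1/301174) - 93367/82383 = 181983/77509237118 - 93367/82383 = -7236789949690817/6385443481492194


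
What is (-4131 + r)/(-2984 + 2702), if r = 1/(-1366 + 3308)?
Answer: 8022401/547644 ≈ 14.649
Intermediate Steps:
r = 1/1942 ≈ 0.00051493
(-4131 + r)/(-2984 + 2702) = (-4131 + 1/1942)/(-2984 + 2702) = -8022401/1942/(-282) = -8022401/1942*(-1/282) = 8022401/547644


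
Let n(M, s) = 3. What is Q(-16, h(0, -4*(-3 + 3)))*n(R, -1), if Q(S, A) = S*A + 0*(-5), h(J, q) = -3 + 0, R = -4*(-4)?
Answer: 144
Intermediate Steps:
R = 16
h(J, q) = -3
Q(S, A) = A*S (Q(S, A) = A*S + 0 = A*S)
Q(-16, h(0, -4*(-3 + 3)))*n(R, -1) = -3*(-16)*3 = 48*3 = 144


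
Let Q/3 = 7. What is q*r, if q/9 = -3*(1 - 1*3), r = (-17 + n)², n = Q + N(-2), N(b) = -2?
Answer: 216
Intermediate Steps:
Q = 21 (Q = 3*7 = 21)
n = 19 (n = 21 - 2 = 19)
r = 4 (r = (-17 + 19)² = 2² = 4)
q = 54 (q = 9*(-3*(1 - 1*3)) = 9*(-3*(1 - 3)) = 9*(-3*(-2)) = 9*6 = 54)
q*r = 54*4 = 216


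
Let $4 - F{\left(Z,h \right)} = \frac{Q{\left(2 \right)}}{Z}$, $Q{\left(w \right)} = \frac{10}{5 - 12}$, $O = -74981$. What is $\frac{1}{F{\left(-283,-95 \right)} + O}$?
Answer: $- \frac{1981}{148529447} \approx -1.3337 \cdot 10^{-5}$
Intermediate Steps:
$Q{\left(w \right)} = - \frac{10}{7}$ ($Q{\left(w \right)} = \frac{10}{5 - 12} = \frac{10}{-7} = 10 \left(- \frac{1}{7}\right) = - \frac{10}{7}$)
$F{\left(Z,h \right)} = 4 + \frac{10}{7 Z}$ ($F{\left(Z,h \right)} = 4 - - \frac{10}{7 Z} = 4 + \frac{10}{7 Z}$)
$\frac{1}{F{\left(-283,-95 \right)} + O} = \frac{1}{\left(4 + \frac{10}{7 \left(-283\right)}\right) - 74981} = \frac{1}{\left(4 + \frac{10}{7} \left(- \frac{1}{283}\right)\right) - 74981} = \frac{1}{\left(4 - \frac{10}{1981}\right) - 74981} = \frac{1}{\frac{7914}{1981} - 74981} = \frac{1}{- \frac{148529447}{1981}} = - \frac{1981}{148529447}$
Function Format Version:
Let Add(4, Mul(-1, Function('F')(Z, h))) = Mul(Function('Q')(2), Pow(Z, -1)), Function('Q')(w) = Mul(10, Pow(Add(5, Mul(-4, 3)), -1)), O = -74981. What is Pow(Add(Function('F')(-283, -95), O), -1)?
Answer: Rational(-1981, 148529447) ≈ -1.3337e-5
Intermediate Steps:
Function('Q')(w) = Rational(-10, 7) (Function('Q')(w) = Mul(10, Pow(Add(5, -12), -1)) = Mul(10, Pow(-7, -1)) = Mul(10, Rational(-1, 7)) = Rational(-10, 7))
Function('F')(Z, h) = Add(4, Mul(Rational(10, 7), Pow(Z, -1))) (Function('F')(Z, h) = Add(4, Mul(-1, Mul(Rational(-10, 7), Pow(Z, -1)))) = Add(4, Mul(Rational(10, 7), Pow(Z, -1))))
Pow(Add(Function('F')(-283, -95), O), -1) = Pow(Add(Add(4, Mul(Rational(10, 7), Pow(-283, -1))), -74981), -1) = Pow(Add(Add(4, Mul(Rational(10, 7), Rational(-1, 283))), -74981), -1) = Pow(Add(Add(4, Rational(-10, 1981)), -74981), -1) = Pow(Add(Rational(7914, 1981), -74981), -1) = Pow(Rational(-148529447, 1981), -1) = Rational(-1981, 148529447)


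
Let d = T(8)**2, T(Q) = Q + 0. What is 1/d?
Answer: 1/64 ≈ 0.015625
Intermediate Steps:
T(Q) = Q
d = 64 (d = 8**2 = 64)
1/d = 1/64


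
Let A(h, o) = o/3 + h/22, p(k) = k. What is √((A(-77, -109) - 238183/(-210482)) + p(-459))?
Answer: I*√49611412072686/315723 ≈ 22.309*I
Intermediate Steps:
A(h, o) = o/3 + h/22 (A(h, o) = o*(⅓) + h*(1/22) = o/3 + h/22)
√((A(-77, -109) - 238183/(-210482)) + p(-459)) = √((((⅓)*(-109) + (1/22)*(-77)) - 238183/(-210482)) - 459) = √(((-109/3 - 7/2) - 238183*(-1)/210482) - 459) = √((-239/6 - 1*(-238183/210482)) - 459) = √((-239/6 + 238183/210482) - 459) = √(-12219025/315723 - 459) = √(-157135882/315723) = I*√49611412072686/315723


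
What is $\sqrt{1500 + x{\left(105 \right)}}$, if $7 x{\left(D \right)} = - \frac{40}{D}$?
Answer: $\frac{2 \sqrt{165369}}{21} \approx 38.729$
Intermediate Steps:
$x{\left(D \right)} = - \frac{40}{7 D}$ ($x{\left(D \right)} = \frac{\left(-40\right) \frac{1}{D}}{7} = - \frac{40}{7 D}$)
$\sqrt{1500 + x{\left(105 \right)}} = \sqrt{1500 - \frac{40}{7 \cdot 105}} = \sqrt{1500 - \frac{8}{147}} = \sqrt{\frac{220492}{147}} = \frac{2 \sqrt{165369}}{21}$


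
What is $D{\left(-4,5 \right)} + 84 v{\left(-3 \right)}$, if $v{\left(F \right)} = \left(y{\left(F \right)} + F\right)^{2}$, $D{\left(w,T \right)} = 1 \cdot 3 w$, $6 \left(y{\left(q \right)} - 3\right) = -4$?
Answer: $\frac{76}{3} \approx 25.333$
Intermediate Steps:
$y{\left(q \right)} = \frac{7}{3}$ ($y{\left(q \right)} = 3 + \frac{1}{6} \left(-4\right) = 3 - \frac{2}{3} = \frac{7}{3}$)
$D{\left(w,T \right)} = 3 w$
$v{\left(F \right)} = \left(\frac{7}{3} + F\right)^{2}$
$D{\left(-4,5 \right)} + 84 v{\left(-3 \right)} = 3 \left(-4\right) + 84 \frac{\left(7 + 3 \left(-3\right)\right)^{2}}{9} = -12 + 84 \frac{\left(7 - 9\right)^{2}}{9} = -12 + 84 \frac{\left(-2\right)^{2}}{9} = -12 + 84 \cdot \frac{1}{9} \cdot 4 = -12 + 84 \cdot \frac{4}{9} = -12 + \frac{112}{3} = \frac{76}{3}$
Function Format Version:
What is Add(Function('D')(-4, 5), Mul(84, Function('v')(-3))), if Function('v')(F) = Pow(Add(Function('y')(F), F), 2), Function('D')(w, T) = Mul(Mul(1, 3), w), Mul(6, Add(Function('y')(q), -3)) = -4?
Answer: Rational(76, 3) ≈ 25.333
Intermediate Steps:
Function('y')(q) = Rational(7, 3) (Function('y')(q) = Add(3, Mul(Rational(1, 6), -4)) = Add(3, Rational(-2, 3)) = Rational(7, 3))
Function('D')(w, T) = Mul(3, w)
Function('v')(F) = Pow(Add(Rational(7, 3), F), 2)
Add(Function('D')(-4, 5), Mul(84, Function('v')(-3))) = Add(Mul(3, -4), Mul(84, Mul(Rational(1, 9), Pow(Add(7, Mul(3, -3)), 2)))) = Add(-12, Mul(84, Mul(Rational(1, 9), Pow(Add(7, -9), 2)))) = Add(-12, Mul(84, Mul(Rational(1, 9), Pow(-2, 2)))) = Add(-12, Mul(84, Mul(Rational(1, 9), 4))) = Add(-12, Mul(84, Rational(4, 9))) = Add(-12, Rational(112, 3)) = Rational(76, 3)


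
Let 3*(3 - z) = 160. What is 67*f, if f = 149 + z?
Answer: 19832/3 ≈ 6610.7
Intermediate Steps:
z = -151/3 (z = 3 - ⅓*160 = 3 - 160/3 = -151/3 ≈ -50.333)
f = 296/3 (f = 149 - 151/3 = 296/3 ≈ 98.667)
67*f = 67*(296/3) = 19832/3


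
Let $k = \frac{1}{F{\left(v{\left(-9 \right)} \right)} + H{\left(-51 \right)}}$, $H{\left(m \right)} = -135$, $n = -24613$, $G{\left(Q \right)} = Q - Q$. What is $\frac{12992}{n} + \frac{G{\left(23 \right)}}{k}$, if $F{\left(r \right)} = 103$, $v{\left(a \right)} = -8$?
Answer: $- \frac{12992}{24613} \approx -0.52785$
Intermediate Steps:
$G{\left(Q \right)} = 0$
$k = - \frac{1}{32}$ ($k = \frac{1}{103 - 135} = \frac{1}{-32} = - \frac{1}{32} \approx -0.03125$)
$\frac{12992}{n} + \frac{G{\left(23 \right)}}{k} = \frac{12992}{-24613} + \frac{0}{- \frac{1}{32}} = 12992 \left(- \frac{1}{24613}\right) + 0 \left(-32\right) = - \frac{12992}{24613} + 0 = - \frac{12992}{24613}$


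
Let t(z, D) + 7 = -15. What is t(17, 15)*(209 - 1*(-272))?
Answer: -10582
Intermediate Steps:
t(z, D) = -22 (t(z, D) = -7 - 15 = -22)
t(17, 15)*(209 - 1*(-272)) = -22*(209 - 1*(-272)) = -22*(209 + 272) = -22*481 = -10582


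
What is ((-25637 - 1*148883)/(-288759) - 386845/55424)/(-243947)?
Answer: 102032378875/3904171409626752 ≈ 2.6134e-5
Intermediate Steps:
((-25637 - 1*148883)/(-288759) - 386845/55424)/(-243947) = ((-25637 - 148883)*(-1/288759) - 386845*1/55424)*(-1/243947) = (-174520*(-1/288759) - 386845/55424)*(-1/243947) = (174520/288759 - 386845/55424)*(-1/243947) = -102032378875/16004178816*(-1/243947) = 102032378875/3904171409626752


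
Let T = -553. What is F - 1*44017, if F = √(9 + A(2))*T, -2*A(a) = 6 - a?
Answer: -44017 - 553*√7 ≈ -45480.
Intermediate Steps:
A(a) = -3 + a/2 (A(a) = -(6 - a)/2 = -3 + a/2)
F = -553*√7 (F = √(9 + (-3 + (½)*2))*(-553) = √(9 + (-3 + 1))*(-553) = √(9 - 2)*(-553) = √7*(-553) = -553*√7 ≈ -1463.1)
F - 1*44017 = -553*√7 - 1*44017 = -553*√7 - 44017 = -44017 - 553*√7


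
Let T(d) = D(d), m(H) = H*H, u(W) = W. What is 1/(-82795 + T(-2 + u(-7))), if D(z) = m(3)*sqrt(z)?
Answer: -82795/6855012754 - 27*I/6855012754 ≈ -1.2078e-5 - 3.9387e-9*I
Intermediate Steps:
m(H) = H**2
D(z) = 9*sqrt(z) (D(z) = 3**2*sqrt(z) = 9*sqrt(z))
T(d) = 9*sqrt(d)
1/(-82795 + T(-2 + u(-7))) = 1/(-82795 + 9*sqrt(-2 - 7)) = 1/(-82795 + 9*sqrt(-9)) = 1/(-82795 + 9*(3*I)) = 1/(-82795 + 27*I) = (-82795 - 27*I)/6855012754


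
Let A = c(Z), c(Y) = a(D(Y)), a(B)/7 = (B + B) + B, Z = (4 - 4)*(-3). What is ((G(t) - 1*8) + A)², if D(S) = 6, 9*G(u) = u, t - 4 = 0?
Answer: 1136356/81 ≈ 14029.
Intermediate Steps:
t = 4 (t = 4 + 0 = 4)
G(u) = u/9
Z = 0 (Z = 0*(-3) = 0)
a(B) = 21*B (a(B) = 7*((B + B) + B) = 7*(2*B + B) = 7*(3*B) = 21*B)
c(Y) = 126 (c(Y) = 21*6 = 126)
A = 126
((G(t) - 1*8) + A)² = (((⅑)*4 - 1*8) + 126)² = ((4/9 - 8) + 126)² = (-68/9 + 126)² = (1066/9)² = 1136356/81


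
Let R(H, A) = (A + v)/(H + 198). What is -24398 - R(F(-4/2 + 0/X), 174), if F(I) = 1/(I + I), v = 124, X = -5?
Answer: -19300010/791 ≈ -24400.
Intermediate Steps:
F(I) = 1/(2*I)
R(H, A) = (124 + A)/(198 + H) (R(H, A) = (A + 124)/(H + 198) = (124 + A)/(198 + H))
-24398 - R(F(-4/2 + 0/X), 174) = -24398 - (124 + 174)/(198 + 1/(2*(-4/2 + 0/(-5)))) = -24398 - 298/(198 + 1/(2*(-4*½ + 0*(-⅕)))) = -24398 - 298/(198 + 1/(2*(-2 + 0))) = -24398 - 298/(198 + (½)/(-2)) = -24398 - 298/(198 + (½)*(-½)) = -24398 - 298/(198 - ¼) = -24398 - 298/791/4 = -24398 - 4*298/791 = -24398 - 1*1192/791 = -24398 - 1192/791 = -19300010/791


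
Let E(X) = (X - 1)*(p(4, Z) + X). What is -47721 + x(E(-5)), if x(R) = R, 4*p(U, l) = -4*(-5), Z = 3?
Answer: -47721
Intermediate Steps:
p(U, l) = 5 (p(U, l) = (-4*(-5))/4 = (1/4)*20 = 5)
E(X) = (-1 + X)*(5 + X) (E(X) = (X - 1)*(5 + X) = (-1 + X)*(5 + X))
-47721 + x(E(-5)) = -47721 + (-5 + (-5)**2 + 4*(-5)) = -47721 + (-5 + 25 - 20) = -47721 + 0 = -47721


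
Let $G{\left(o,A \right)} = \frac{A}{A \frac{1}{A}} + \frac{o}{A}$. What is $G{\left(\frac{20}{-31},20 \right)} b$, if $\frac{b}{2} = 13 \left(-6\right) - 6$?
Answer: $- \frac{103992}{31} \approx -3354.6$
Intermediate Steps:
$b = -168$ ($b = 2 \left(13 \left(-6\right) - 6\right) = 2 \left(-78 - 6\right) = 2 \left(-84\right) = -168$)
$G{\left(o,A \right)} = A + \frac{o}{A}$ ($G{\left(o,A \right)} = \frac{A}{1} + \frac{o}{A} = A 1 + \frac{o}{A} = A + \frac{o}{A}$)
$G{\left(\frac{20}{-31},20 \right)} b = \left(20 + \frac{20 \frac{1}{-31}}{20}\right) \left(-168\right) = \left(20 + 20 \left(- \frac{1}{31}\right) \frac{1}{20}\right) \left(-168\right) = \left(20 - \frac{1}{31}\right) \left(-168\right) = \frac{619}{31} \left(-168\right) = - \frac{103992}{31}$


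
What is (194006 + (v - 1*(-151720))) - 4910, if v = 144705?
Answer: 485521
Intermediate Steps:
(194006 + (v - 1*(-151720))) - 4910 = (194006 + (144705 - 1*(-151720))) - 4910 = (194006 + (144705 + 151720)) - 4910 = (194006 + 296425) - 4910 = 490431 - 4910 = 485521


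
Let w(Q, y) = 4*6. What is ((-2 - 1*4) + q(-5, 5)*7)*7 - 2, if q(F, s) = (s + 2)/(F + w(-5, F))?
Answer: -493/19 ≈ -25.947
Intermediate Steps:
w(Q, y) = 24
q(F, s) = (2 + s)/(24 + F) (q(F, s) = (s + 2)/(F + 24) = (2 + s)/(24 + F))
((-2 - 1*4) + q(-5, 5)*7)*7 - 2 = ((-2 - 1*4) + ((2 + 5)/(24 - 5))*7)*7 - 2 = ((-2 - 4) + (7/19)*7)*7 - 2 = (-6 + ((1/19)*7)*7)*7 - 2 = (-6 + (7/19)*7)*7 - 2 = (-6 + 49/19)*7 - 2 = -65/19*7 - 2 = -455/19 - 2 = -493/19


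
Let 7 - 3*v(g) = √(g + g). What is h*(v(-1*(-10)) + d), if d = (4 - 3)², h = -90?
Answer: -300 + 60*√5 ≈ -165.84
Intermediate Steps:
d = 1 (d = 1² = 1)
v(g) = 7/3 - √2*√g/3 (v(g) = 7/3 - √(g + g)/3 = 7/3 - √2*√g/3)
h*(v(-1*(-10)) + d) = -90*((7/3 - √2*√(-1*(-10))/3) + 1) = -90*((7/3 - √2*√10/3) + 1) = -90*((7/3 - 2*√5/3) + 1) = -90*(10/3 - 2*√5/3) = -300 + 60*√5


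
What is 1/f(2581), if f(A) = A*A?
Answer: 1/6661561 ≈ 1.5012e-7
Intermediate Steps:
f(A) = A²
1/f(2581) = 1/(2581²) = 1/6661561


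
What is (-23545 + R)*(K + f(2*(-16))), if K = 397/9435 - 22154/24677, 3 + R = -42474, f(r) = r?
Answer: 505048893559342/232827495 ≈ 2.1692e+6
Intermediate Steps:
R = -42477 (R = -3 - 42474 = -42477)
K = -199226221/232827495 (K = 397*(1/9435) - 22154*1/24677 = 397/9435 - 22154/24677 = -199226221/232827495 ≈ -0.85568)
(-23545 + R)*(K + f(2*(-16))) = (-23545 - 42477)*(-199226221/232827495 + 2*(-16)) = -66022*(-199226221/232827495 - 32) = -66022*(-7649706061/232827495) = 505048893559342/232827495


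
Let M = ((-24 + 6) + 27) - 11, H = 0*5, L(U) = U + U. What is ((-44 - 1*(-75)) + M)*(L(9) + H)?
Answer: 522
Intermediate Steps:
L(U) = 2*U
H = 0
M = -2 (M = (-18 + 27) - 11 = 9 - 11 = -2)
((-44 - 1*(-75)) + M)*(L(9) + H) = ((-44 - 1*(-75)) - 2)*(2*9 + 0) = ((-44 + 75) - 2)*(18 + 0) = (31 - 2)*18 = 29*18 = 522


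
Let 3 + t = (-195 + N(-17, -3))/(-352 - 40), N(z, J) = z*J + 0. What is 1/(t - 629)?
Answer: -49/30950 ≈ -0.0015832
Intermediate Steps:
N(z, J) = J*z (N(z, J) = J*z + 0 = J*z)
t = -129/49 (t = -3 + (-195 - 3*(-17))/(-352 - 40) = -3 + (-195 + 51)/(-392) = -3 - 144*(-1/392) = -3 + 18/49 = -129/49 ≈ -2.6327)
1/(t - 629) = 1/(-129/49 - 629) = 1/(-30950/49) = -49/30950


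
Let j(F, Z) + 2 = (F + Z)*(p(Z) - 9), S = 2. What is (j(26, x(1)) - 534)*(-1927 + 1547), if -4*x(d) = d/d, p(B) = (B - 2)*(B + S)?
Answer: 5284375/16 ≈ 3.3027e+5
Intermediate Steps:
p(B) = (-2 + B)*(2 + B) (p(B) = (B - 2)*(B + 2) = (-2 + B)*(2 + B))
x(d) = -¼ (x(d) = -d/(4*d) = -¼*1 = -¼)
j(F, Z) = -2 + (-13 + Z²)*(F + Z) (j(F, Z) = -2 + (F + Z)*((-4 + Z²) - 9) = -2 + (F + Z)*(-13 + Z²) = -2 + (-13 + Z²)*(F + Z))
(j(26, x(1)) - 534)*(-1927 + 1547) = ((-2 + (-¼)³ - 13*26 - 13*(-¼) + 26*(-¼)²) - 534)*(-1927 + 1547) = ((-2 - 1/64 - 338 + 13/4 + 26*(1/16)) - 534)*(-380) = ((-2 - 1/64 - 338 + 13/4 + 13/8) - 534)*(-380) = (-21449/64 - 534)*(-380) = -55625/64*(-380) = 5284375/16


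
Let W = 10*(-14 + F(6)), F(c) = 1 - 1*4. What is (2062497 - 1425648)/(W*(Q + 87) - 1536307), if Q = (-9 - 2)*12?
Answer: -636849/1528657 ≈ -0.41661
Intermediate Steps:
F(c) = -3 (F(c) = 1 - 4 = -3)
Q = -132 (Q = -11*12 = -132)
W = -170 (W = 10*(-14 - 3) = 10*(-17) = -170)
(2062497 - 1425648)/(W*(Q + 87) - 1536307) = (2062497 - 1425648)/(-170*(-132 + 87) - 1536307) = 636849/(-170*(-45) - 1536307) = 636849/(7650 - 1536307) = 636849/(-1528657) = 636849*(-1/1528657) = -636849/1528657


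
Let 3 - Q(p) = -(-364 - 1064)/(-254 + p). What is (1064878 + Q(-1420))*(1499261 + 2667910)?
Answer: 137563888069703/31 ≈ 4.4375e+12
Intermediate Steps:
Q(p) = 3 - 1428/(-254 + p) (Q(p) = 3 - (-1)*(-364 - 1064)/(-254 + p) = 3 - (-1)*(-1428/(-254 + p)) = 3 - 1428/(-254 + p))
(1064878 + Q(-1420))*(1499261 + 2667910) = (1064878 + 3*(-730 - 1420)/(-254 - 1420))*(1499261 + 2667910) = (1064878 + 3*(-2150)/(-1674))*4167171 = (1064878 + 3*(-1/1674)*(-2150))*4167171 = (1064878 + 1075/279)*4167171 = (297102037/279)*4167171 = 137563888069703/31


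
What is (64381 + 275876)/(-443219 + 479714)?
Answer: 113419/12165 ≈ 9.3234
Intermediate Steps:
(64381 + 275876)/(-443219 + 479714) = 340257/36495 = 340257*(1/36495) = 113419/12165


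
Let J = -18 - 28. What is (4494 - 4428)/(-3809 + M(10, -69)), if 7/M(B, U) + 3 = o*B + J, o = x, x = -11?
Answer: -477/27529 ≈ -0.017327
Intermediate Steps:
J = -46
o = -11
M(B, U) = 7/(-49 - 11*B) (M(B, U) = 7/(-3 + (-11*B - 46)) = 7/(-3 + (-46 - 11*B)) = 7/(-49 - 11*B))
(4494 - 4428)/(-3809 + M(10, -69)) = (4494 - 4428)/(-3809 + 7/(-49 - 11*10)) = 66/(-3809 + 7/(-49 - 110)) = 66/(-3809 + 7/(-159)) = 66/(-3809 + 7*(-1/159)) = 66/(-3809 - 7/159) = 66/(-605638/159) = 66*(-159/605638) = -477/27529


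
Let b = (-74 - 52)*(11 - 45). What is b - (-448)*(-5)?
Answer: 2044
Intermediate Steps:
b = 4284 (b = -126*(-34) = 4284)
b - (-448)*(-5) = 4284 - (-448)*(-5) = 4284 - 56*40 = 4284 - 2240 = 2044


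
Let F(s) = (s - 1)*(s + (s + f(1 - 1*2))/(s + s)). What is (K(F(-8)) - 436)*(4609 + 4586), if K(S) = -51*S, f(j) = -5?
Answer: -549502395/16 ≈ -3.4344e+7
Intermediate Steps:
F(s) = (-1 + s)*(s + (-5 + s)/(2*s)) (F(s) = (s - 1)*(s + (s - 5)/(s + s)) = (-1 + s)*(s + (-5 + s)/((2*s))) = (-1 + s)*(s + (-5 + s)*(1/(2*s))) = (-1 + s)*(s + (-5 + s)/(2*s)))
(K(F(-8)) - 436)*(4609 + 4586) = (-51*(-3 + (-8)² - ½*(-8) + (5/2)/(-8)) - 436)*(4609 + 4586) = (-51*(-3 + 64 + 4 + (5/2)*(-⅛)) - 436)*9195 = (-51*(-3 + 64 + 4 - 5/16) - 436)*9195 = (-51*1035/16 - 436)*9195 = (-52785/16 - 436)*9195 = -59761/16*9195 = -549502395/16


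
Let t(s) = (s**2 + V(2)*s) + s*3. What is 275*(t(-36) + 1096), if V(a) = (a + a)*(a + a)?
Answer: 469700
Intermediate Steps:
V(a) = 4*a**2 (V(a) = (2*a)*(2*a) = 4*a**2)
t(s) = s**2 + 19*s (t(s) = (s**2 + (4*2**2)*s) + s*3 = (s**2 + (4*4)*s) + 3*s = (s**2 + 16*s) + 3*s = s**2 + 19*s)
275*(t(-36) + 1096) = 275*(-36*(19 - 36) + 1096) = 275*(-36*(-17) + 1096) = 275*(612 + 1096) = 275*1708 = 469700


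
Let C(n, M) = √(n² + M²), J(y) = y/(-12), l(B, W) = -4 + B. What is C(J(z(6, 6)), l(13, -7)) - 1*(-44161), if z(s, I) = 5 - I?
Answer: 44161 + √11665/12 ≈ 44170.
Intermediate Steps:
J(y) = -y/12 (J(y) = y*(-1/12) = -y/12)
C(n, M) = √(M² + n²)
C(J(z(6, 6)), l(13, -7)) - 1*(-44161) = √((-4 + 13)² + (-(5 - 1*6)/12)²) - 1*(-44161) = √(9² + (-(5 - 6)/12)²) + 44161 = √(81 + (-1/12*(-1))²) + 44161 = √(81 + (1/12)²) + 44161 = √(81 + 1/144) + 44161 = √(11665/144) + 44161 = √11665/12 + 44161 = 44161 + √11665/12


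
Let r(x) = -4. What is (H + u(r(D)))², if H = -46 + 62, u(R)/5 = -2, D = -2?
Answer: 36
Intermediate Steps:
u(R) = -10 (u(R) = 5*(-2) = -10)
H = 16
(H + u(r(D)))² = (16 - 10)² = 6² = 36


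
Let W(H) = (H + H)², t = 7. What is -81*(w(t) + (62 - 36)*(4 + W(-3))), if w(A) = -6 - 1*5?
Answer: -83349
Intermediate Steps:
W(H) = 4*H² (W(H) = (2*H)² = 4*H²)
w(A) = -11 (w(A) = -6 - 5 = -11)
-81*(w(t) + (62 - 36)*(4 + W(-3))) = -81*(-11 + (62 - 36)*(4 + 4*(-3)²)) = -81*(-11 + 26*(4 + 4*9)) = -81*(-11 + 26*(4 + 36)) = -81*(-11 + 26*40) = -81*(-11 + 1040) = -81*1029 = -83349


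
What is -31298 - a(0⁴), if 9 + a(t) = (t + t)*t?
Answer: -31289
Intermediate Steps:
a(t) = -9 + 2*t² (a(t) = -9 + (t + t)*t = -9 + (2*t)*t = -9 + 2*t²)
-31298 - a(0⁴) = -31298 - (-9 + 2*(0⁴)²) = -31298 - (-9 + 2*0²) = -31298 - (-9 + 2*0) = -31298 - (-9 + 0) = -31298 - 1*(-9) = -31298 + 9 = -31289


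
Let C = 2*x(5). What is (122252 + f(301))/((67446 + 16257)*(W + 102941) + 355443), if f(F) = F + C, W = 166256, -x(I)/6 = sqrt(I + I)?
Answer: 13617/2503661326 - 2*sqrt(10)/3755491989 ≈ 5.4371e-6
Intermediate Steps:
x(I) = -6*sqrt(2)*sqrt(I) (x(I) = -6*sqrt(I + I) = -6*sqrt(2)*sqrt(I))
C = -12*sqrt(10) (C = 2*(-6*sqrt(2)*sqrt(5)) = 2*(-6*sqrt(10)) = -12*sqrt(10) ≈ -37.947)
f(F) = F - 12*sqrt(10)
(122252 + f(301))/((67446 + 16257)*(W + 102941) + 355443) = (122252 + (301 - 12*sqrt(10)))/((67446 + 16257)*(166256 + 102941) + 355443) = (122553 - 12*sqrt(10))/(83703*269197 + 355443) = (122553 - 12*sqrt(10))/(22532596491 + 355443) = (122553 - 12*sqrt(10))/22532951934 = (122553 - 12*sqrt(10))*(1/22532951934) = 13617/2503661326 - 2*sqrt(10)/3755491989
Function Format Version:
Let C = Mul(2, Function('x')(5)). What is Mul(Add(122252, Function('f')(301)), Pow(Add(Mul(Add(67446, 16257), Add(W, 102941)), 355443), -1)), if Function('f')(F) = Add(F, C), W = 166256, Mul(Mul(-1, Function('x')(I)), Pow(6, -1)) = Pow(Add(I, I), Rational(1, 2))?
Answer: Add(Rational(13617, 2503661326), Mul(Rational(-2, 3755491989), Pow(10, Rational(1, 2)))) ≈ 5.4371e-6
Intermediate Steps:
Function('x')(I) = Mul(-6, Pow(2, Rational(1, 2)), Pow(I, Rational(1, 2))) (Function('x')(I) = Mul(-6, Pow(Add(I, I), Rational(1, 2))) = Mul(-6, Pow(Mul(2, I), Rational(1, 2))) = Mul(-6, Mul(Pow(2, Rational(1, 2)), Pow(I, Rational(1, 2)))) = Mul(-6, Pow(2, Rational(1, 2)), Pow(I, Rational(1, 2))))
C = Mul(-12, Pow(10, Rational(1, 2))) (C = Mul(2, Mul(-6, Pow(2, Rational(1, 2)), Pow(5, Rational(1, 2)))) = Mul(2, Mul(-6, Pow(10, Rational(1, 2)))) = Mul(-12, Pow(10, Rational(1, 2))) ≈ -37.947)
Function('f')(F) = Add(F, Mul(-12, Pow(10, Rational(1, 2))))
Mul(Add(122252, Function('f')(301)), Pow(Add(Mul(Add(67446, 16257), Add(W, 102941)), 355443), -1)) = Mul(Add(122252, Add(301, Mul(-12, Pow(10, Rational(1, 2))))), Pow(Add(Mul(Add(67446, 16257), Add(166256, 102941)), 355443), -1)) = Mul(Add(122553, Mul(-12, Pow(10, Rational(1, 2)))), Pow(Add(Mul(83703, 269197), 355443), -1)) = Mul(Add(122553, Mul(-12, Pow(10, Rational(1, 2)))), Pow(Add(22532596491, 355443), -1)) = Mul(Add(122553, Mul(-12, Pow(10, Rational(1, 2)))), Pow(22532951934, -1)) = Mul(Add(122553, Mul(-12, Pow(10, Rational(1, 2)))), Rational(1, 22532951934)) = Add(Rational(13617, 2503661326), Mul(Rational(-2, 3755491989), Pow(10, Rational(1, 2))))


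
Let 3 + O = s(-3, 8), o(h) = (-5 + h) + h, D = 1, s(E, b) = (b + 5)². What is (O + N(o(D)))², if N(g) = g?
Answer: 26569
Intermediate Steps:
s(E, b) = (5 + b)²
o(h) = -5 + 2*h
O = 166 (O = -3 + (5 + 8)² = -3 + 13² = -3 + 169 = 166)
(O + N(o(D)))² = (166 + (-5 + 2*1))² = (166 + (-5 + 2))² = (166 - 3)² = 163² = 26569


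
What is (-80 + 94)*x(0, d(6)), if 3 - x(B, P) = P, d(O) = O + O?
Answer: -126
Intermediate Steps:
d(O) = 2*O
x(B, P) = 3 - P
(-80 + 94)*x(0, d(6)) = (-80 + 94)*(3 - 2*6) = 14*(3 - 1*12) = 14*(3 - 12) = 14*(-9) = -126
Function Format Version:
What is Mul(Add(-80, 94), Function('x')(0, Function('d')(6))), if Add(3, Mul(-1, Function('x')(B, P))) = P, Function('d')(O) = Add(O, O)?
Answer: -126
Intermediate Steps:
Function('d')(O) = Mul(2, O)
Function('x')(B, P) = Add(3, Mul(-1, P))
Mul(Add(-80, 94), Function('x')(0, Function('d')(6))) = Mul(Add(-80, 94), Add(3, Mul(-1, Mul(2, 6)))) = Mul(14, Add(3, Mul(-1, 12))) = Mul(14, Add(3, -12)) = Mul(14, -9) = -126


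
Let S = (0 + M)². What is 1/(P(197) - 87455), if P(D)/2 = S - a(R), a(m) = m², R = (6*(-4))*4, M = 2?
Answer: -1/105879 ≈ -9.4447e-6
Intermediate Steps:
R = -96 (R = -24*4 = -96)
S = 4 (S = (0 + 2)² = 2² = 4)
P(D) = -18424 (P(D) = 2*(4 - 1*(-96)²) = 2*(4 - 1*9216) = 2*(4 - 9216) = 2*(-9212) = -18424)
1/(P(197) - 87455) = 1/(-18424 - 87455) = 1/(-105879) = -1/105879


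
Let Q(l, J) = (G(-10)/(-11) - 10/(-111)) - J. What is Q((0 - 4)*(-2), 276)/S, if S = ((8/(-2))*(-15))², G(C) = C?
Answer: -20986/274725 ≈ -0.076389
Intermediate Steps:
Q(l, J) = 1220/1221 - J (Q(l, J) = (-10/(-11) - 10/(-111)) - J = (-10*(-1/11) - 10*(-1/111)) - J = (10/11 + 10/111) - J = 1220/1221 - J)
S = 3600 (S = ((8*(-½))*(-15))² = (-4*(-15))² = 60² = 3600)
Q((0 - 4)*(-2), 276)/S = (1220/1221 - 1*276)/3600 = (1220/1221 - 276)*(1/3600) = -335776/1221*1/3600 = -20986/274725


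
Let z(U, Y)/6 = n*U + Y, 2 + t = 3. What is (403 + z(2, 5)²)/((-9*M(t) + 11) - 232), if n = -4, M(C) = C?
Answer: -727/230 ≈ -3.1609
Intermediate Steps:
t = 1 (t = -2 + 3 = 1)
z(U, Y) = -24*U + 6*Y (z(U, Y) = 6*(-4*U + Y) = 6*(Y - 4*U) = -24*U + 6*Y)
(403 + z(2, 5)²)/((-9*M(t) + 11) - 232) = (403 + (-24*2 + 6*5)²)/((-9*1 + 11) - 232) = (403 + (-48 + 30)²)/((-9 + 11) - 232) = (403 + (-18)²)/(2 - 232) = (403 + 324)/(-230) = 727*(-1/230) = -727/230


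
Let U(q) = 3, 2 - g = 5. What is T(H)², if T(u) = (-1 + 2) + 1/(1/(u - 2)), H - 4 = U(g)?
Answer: 36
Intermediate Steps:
g = -3 (g = 2 - 1*5 = 2 - 5 = -3)
H = 7 (H = 4 + 3 = 7)
T(u) = -1 + u (T(u) = 1 + 1/(1/(-2 + u)) = 1 + (-2 + u) = -1 + u)
T(H)² = (-1 + 7)² = 6² = 36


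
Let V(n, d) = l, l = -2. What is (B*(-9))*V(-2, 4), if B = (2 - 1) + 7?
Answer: 144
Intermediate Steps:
V(n, d) = -2
B = 8 (B = 1 + 7 = 8)
(B*(-9))*V(-2, 4) = (8*(-9))*(-2) = -72*(-2) = 144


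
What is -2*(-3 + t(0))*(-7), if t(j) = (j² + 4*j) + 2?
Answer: -14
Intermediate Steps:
t(j) = 2 + j² + 4*j
-2*(-3 + t(0))*(-7) = -2*(-3 + (2 + 0² + 4*0))*(-7) = -2*(-3 + (2 + 0 + 0))*(-7) = -2*(-3 + 2)*(-7) = -2*(-1)*(-7) = 2*(-7) = -14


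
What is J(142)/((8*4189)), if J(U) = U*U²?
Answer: 5041/59 ≈ 85.441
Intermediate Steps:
J(U) = U³
J(142)/((8*4189)) = 142³/((8*4189)) = 2863288/33512 = 2863288*(1/33512) = 5041/59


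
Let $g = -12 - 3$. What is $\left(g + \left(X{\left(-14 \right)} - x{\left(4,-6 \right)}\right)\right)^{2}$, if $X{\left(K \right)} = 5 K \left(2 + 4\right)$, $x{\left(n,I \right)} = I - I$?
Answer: $189225$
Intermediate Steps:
$x{\left(n,I \right)} = 0$
$X{\left(K \right)} = 30 K$ ($X{\left(K \right)} = 5 K 6 = 30 K$)
$g = -15$ ($g = -12 - 3 = -15$)
$\left(g + \left(X{\left(-14 \right)} - x{\left(4,-6 \right)}\right)\right)^{2} = \left(-15 + \left(30 \left(-14\right) - 0\right)\right)^{2} = \left(-15 + \left(-420 + 0\right)\right)^{2} = \left(-15 - 420\right)^{2} = \left(-435\right)^{2} = 189225$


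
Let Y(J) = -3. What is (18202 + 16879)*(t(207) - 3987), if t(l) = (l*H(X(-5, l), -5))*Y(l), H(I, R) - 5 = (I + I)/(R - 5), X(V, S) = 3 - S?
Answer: -5688173664/5 ≈ -1.1376e+9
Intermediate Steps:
H(I, R) = 5 + 2*I/(-5 + R) (H(I, R) = 5 + (I + I)/(R - 5) = 5 + (2*I)/(-5 + R) = 5 + 2*I/(-5 + R))
t(l) = -3*l*(22/5 + l/5) (t(l) = (l*((-25 + 2*(3 - l) + 5*(-5))/(-5 - 5)))*(-3) = (l*((-25 + (6 - 2*l) - 25)/(-10)))*(-3) = (l*(-(-44 - 2*l)/10))*(-3) = (l*(22/5 + l/5))*(-3) = -3*l*(22/5 + l/5))
(18202 + 16879)*(t(207) - 3987) = (18202 + 16879)*(-⅗*207*(22 + 207) - 3987) = 35081*(-⅗*207*229 - 3987) = 35081*(-142209/5 - 3987) = 35081*(-162144/5) = -5688173664/5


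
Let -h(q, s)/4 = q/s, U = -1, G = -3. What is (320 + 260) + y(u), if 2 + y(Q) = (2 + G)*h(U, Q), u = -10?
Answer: 2892/5 ≈ 578.40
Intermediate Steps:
h(q, s) = -4*q/s
y(Q) = -2 - 4/Q (y(Q) = -2 + (2 - 3)*(-4*(-1)/Q) = -2 - 4/Q)
(320 + 260) + y(u) = (320 + 260) + (-2 - 4/(-10)) = 580 + (-2 - 4*(-⅒)) = 580 + (-2 + ⅖) = 580 - 8/5 = 2892/5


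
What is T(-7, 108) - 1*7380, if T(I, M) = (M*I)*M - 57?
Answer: -89085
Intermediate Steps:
T(I, M) = -57 + I*M² (T(I, M) = (I*M)*M - 57 = I*M² - 57 = -57 + I*M²)
T(-7, 108) - 1*7380 = (-57 - 7*108²) - 1*7380 = (-57 - 7*11664) - 7380 = (-57 - 81648) - 7380 = -81705 - 7380 = -89085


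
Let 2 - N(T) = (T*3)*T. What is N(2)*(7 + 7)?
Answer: -140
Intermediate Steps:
N(T) = 2 - 3*T² (N(T) = 2 - T*3*T = 2 - 3*T*T = 2 - 3*T²)
N(2)*(7 + 7) = (2 - 3*2²)*(7 + 7) = (2 - 3*4)*14 = (2 - 12)*14 = -10*14 = -140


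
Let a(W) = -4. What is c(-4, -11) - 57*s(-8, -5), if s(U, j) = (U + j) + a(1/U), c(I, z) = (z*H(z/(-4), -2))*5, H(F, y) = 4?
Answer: 749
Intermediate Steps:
c(I, z) = 20*z (c(I, z) = (z*4)*5 = (4*z)*5 = 20*z)
s(U, j) = -4 + U + j (s(U, j) = (U + j) - 4 = -4 + U + j)
c(-4, -11) - 57*s(-8, -5) = 20*(-11) - 57*(-4 - 8 - 5) = -220 - 57*(-17) = -220 + 969 = 749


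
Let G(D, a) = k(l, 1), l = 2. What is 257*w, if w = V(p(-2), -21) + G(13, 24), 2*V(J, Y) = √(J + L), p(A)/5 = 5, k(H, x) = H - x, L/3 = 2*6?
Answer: 257 + 257*√61/2 ≈ 1260.6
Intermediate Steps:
L = 36 (L = 3*(2*6) = 3*12 = 36)
p(A) = 25 (p(A) = 5*5 = 25)
G(D, a) = 1 (G(D, a) = 2 - 1*1 = 2 - 1 = 1)
V(J, Y) = √(36 + J)/2 (V(J, Y) = √(J + 36)/2 = √(36 + J)/2)
w = 1 + √61/2 (w = √(36 + 25)/2 + 1 = √61/2 + 1 = 1 + √61/2 ≈ 4.9051)
257*w = 257*(1 + √61/2) = 257 + 257*√61/2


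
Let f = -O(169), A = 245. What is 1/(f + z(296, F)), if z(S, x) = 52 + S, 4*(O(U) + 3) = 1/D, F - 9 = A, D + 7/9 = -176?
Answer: 6364/2233773 ≈ 0.0028490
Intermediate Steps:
D = -1591/9 (D = -7/9 - 176 = -1591/9 ≈ -176.78)
F = 254 (F = 9 + 245 = 254)
O(U) = -19101/6364 (O(U) = -3 + 1/(4*(-1591/9)) = -3 + (¼)*(-9/1591) = -3 - 9/6364 = -19101/6364)
f = 19101/6364 (f = -1*(-19101/6364) = 19101/6364 ≈ 3.0014)
1/(f + z(296, F)) = 1/(19101/6364 + (52 + 296)) = 1/(19101/6364 + 348) = 1/(2233773/6364) = 6364/2233773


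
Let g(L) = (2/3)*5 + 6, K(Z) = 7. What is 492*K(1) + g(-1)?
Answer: 10360/3 ≈ 3453.3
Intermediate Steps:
g(L) = 28/3 (g(L) = (2*(⅓))*5 + 6 = (⅔)*5 + 6 = 10/3 + 6 = 28/3)
492*K(1) + g(-1) = 492*7 + 28/3 = 3444 + 28/3 = 10360/3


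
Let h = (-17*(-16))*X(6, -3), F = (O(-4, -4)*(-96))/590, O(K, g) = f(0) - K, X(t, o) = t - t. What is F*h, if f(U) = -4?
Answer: 0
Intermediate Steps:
X(t, o) = 0
O(K, g) = -4 - K
F = 0 (F = ((-4 - 1*(-4))*(-96))/590 = ((-4 + 4)*(-96))*(1/590) = (0*(-96))*(1/590) = 0*(1/590) = 0)
h = 0 (h = -17*(-16)*0 = 272*0 = 0)
F*h = 0*0 = 0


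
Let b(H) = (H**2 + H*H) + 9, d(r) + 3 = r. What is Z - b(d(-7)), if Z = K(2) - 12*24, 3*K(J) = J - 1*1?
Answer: -1490/3 ≈ -496.67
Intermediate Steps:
d(r) = -3 + r
b(H) = 9 + 2*H**2 (b(H) = (H**2 + H**2) + 9 = 2*H**2 + 9 = 9 + 2*H**2)
K(J) = -1/3 + J/3 (K(J) = (J - 1*1)/3 = (J - 1)/3 = (-1 + J)/3 = -1/3 + J/3)
Z = -863/3 (Z = (-1/3 + (1/3)*2) - 12*24 = (-1/3 + 2/3) - 288 = 1/3 - 288 = -863/3 ≈ -287.67)
Z - b(d(-7)) = -863/3 - (9 + 2*(-3 - 7)**2) = -863/3 - (9 + 2*(-10)**2) = -863/3 - (9 + 2*100) = -863/3 - (9 + 200) = -863/3 - 1*209 = -863/3 - 209 = -1490/3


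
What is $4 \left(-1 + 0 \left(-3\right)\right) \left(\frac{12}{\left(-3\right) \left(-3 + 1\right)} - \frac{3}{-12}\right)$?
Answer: $-9$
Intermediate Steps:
$4 \left(-1 + 0 \left(-3\right)\right) \left(\frac{12}{\left(-3\right) \left(-3 + 1\right)} - \frac{3}{-12}\right) = 4 \left(-1 + 0\right) \left(\frac{12}{\left(-3\right) \left(-2\right)} - - \frac{1}{4}\right) = 4 \left(-1\right) \left(\frac{12}{6} + \frac{1}{4}\right) = - 4 \left(12 \cdot \frac{1}{6} + \frac{1}{4}\right) = - 4 \left(2 + \frac{1}{4}\right) = \left(-4\right) \frac{9}{4} = -9$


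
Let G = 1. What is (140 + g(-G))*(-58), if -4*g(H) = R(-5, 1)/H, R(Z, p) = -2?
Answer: -8091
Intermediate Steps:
g(H) = 1/(2*H) (g(H) = -(-1)/(2*H) = 1/(2*H))
(140 + g(-G))*(-58) = (140 + 1/(2*((-1*1))))*(-58) = (140 + (1/2)/(-1))*(-58) = (140 + (1/2)*(-1))*(-58) = (140 - 1/2)*(-58) = (279/2)*(-58) = -8091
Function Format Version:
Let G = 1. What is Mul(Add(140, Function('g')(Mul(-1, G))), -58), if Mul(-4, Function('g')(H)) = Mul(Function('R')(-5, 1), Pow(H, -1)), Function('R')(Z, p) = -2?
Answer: -8091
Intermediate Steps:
Function('g')(H) = Mul(Rational(1, 2), Pow(H, -1)) (Function('g')(H) = Mul(Rational(-1, 4), Mul(-2, Pow(H, -1))) = Mul(Rational(1, 2), Pow(H, -1)))
Mul(Add(140, Function('g')(Mul(-1, G))), -58) = Mul(Add(140, Mul(Rational(1, 2), Pow(Mul(-1, 1), -1))), -58) = Mul(Add(140, Mul(Rational(1, 2), Pow(-1, -1))), -58) = Mul(Add(140, Mul(Rational(1, 2), -1)), -58) = Mul(Add(140, Rational(-1, 2)), -58) = Mul(Rational(279, 2), -58) = -8091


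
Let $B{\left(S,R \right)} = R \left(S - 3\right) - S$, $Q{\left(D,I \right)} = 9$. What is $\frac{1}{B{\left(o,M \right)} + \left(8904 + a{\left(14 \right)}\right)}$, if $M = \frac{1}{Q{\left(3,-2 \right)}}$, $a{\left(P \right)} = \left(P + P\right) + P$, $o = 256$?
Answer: $\frac{9}{78463} \approx 0.0001147$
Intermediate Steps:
$a{\left(P \right)} = 3 P$ ($a{\left(P \right)} = 2 P + P = 3 P$)
$M = \frac{1}{9} \approx 0.11111$
$B{\left(S,R \right)} = - S + R \left(-3 + S\right)$ ($B{\left(S,R \right)} = R \left(S - 3\right) - S = R \left(-3 + S\right) - S = - S + R \left(-3 + S\right)$)
$\frac{1}{B{\left(o,M \right)} + \left(8904 + a{\left(14 \right)}\right)} = \frac{1}{\left(\left(-1\right) 256 - \frac{1}{3} + \frac{1}{9} \cdot 256\right) + \left(8904 + 3 \cdot 14\right)} = \frac{1}{\left(-256 - \frac{1}{3} + \frac{256}{9}\right) + \left(8904 + 42\right)} = \frac{1}{- \frac{2051}{9} + 8946} = \frac{1}{\frac{78463}{9}} = \frac{9}{78463}$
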